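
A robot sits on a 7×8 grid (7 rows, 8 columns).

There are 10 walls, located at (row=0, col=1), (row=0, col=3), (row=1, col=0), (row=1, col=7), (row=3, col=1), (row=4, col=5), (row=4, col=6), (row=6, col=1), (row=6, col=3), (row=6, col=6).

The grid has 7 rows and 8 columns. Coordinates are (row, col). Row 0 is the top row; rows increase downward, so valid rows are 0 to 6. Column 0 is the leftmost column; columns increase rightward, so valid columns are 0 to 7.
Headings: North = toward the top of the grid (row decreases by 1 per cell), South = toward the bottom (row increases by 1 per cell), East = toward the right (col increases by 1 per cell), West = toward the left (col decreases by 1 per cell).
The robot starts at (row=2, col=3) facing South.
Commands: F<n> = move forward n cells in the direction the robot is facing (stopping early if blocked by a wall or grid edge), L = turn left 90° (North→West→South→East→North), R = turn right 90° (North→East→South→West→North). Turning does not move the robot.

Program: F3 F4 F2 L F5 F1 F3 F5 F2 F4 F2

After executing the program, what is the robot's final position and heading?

Answer: Final position: (row=5, col=7), facing East

Derivation:
Start: (row=2, col=3), facing South
  F3: move forward 3, now at (row=5, col=3)
  F4: move forward 0/4 (blocked), now at (row=5, col=3)
  F2: move forward 0/2 (blocked), now at (row=5, col=3)
  L: turn left, now facing East
  F5: move forward 4/5 (blocked), now at (row=5, col=7)
  F1: move forward 0/1 (blocked), now at (row=5, col=7)
  F3: move forward 0/3 (blocked), now at (row=5, col=7)
  F5: move forward 0/5 (blocked), now at (row=5, col=7)
  F2: move forward 0/2 (blocked), now at (row=5, col=7)
  F4: move forward 0/4 (blocked), now at (row=5, col=7)
  F2: move forward 0/2 (blocked), now at (row=5, col=7)
Final: (row=5, col=7), facing East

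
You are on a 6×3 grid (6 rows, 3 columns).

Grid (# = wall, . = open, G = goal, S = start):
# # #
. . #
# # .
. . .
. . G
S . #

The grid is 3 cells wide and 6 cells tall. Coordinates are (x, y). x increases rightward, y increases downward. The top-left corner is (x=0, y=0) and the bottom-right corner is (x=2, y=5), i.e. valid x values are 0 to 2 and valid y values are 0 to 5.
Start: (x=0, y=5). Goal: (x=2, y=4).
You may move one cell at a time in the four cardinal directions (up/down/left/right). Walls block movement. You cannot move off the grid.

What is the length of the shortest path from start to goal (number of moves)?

BFS from (x=0, y=5) until reaching (x=2, y=4):
  Distance 0: (x=0, y=5)
  Distance 1: (x=0, y=4), (x=1, y=5)
  Distance 2: (x=0, y=3), (x=1, y=4)
  Distance 3: (x=1, y=3), (x=2, y=4)  <- goal reached here
One shortest path (3 moves): (x=0, y=5) -> (x=1, y=5) -> (x=1, y=4) -> (x=2, y=4)

Answer: Shortest path length: 3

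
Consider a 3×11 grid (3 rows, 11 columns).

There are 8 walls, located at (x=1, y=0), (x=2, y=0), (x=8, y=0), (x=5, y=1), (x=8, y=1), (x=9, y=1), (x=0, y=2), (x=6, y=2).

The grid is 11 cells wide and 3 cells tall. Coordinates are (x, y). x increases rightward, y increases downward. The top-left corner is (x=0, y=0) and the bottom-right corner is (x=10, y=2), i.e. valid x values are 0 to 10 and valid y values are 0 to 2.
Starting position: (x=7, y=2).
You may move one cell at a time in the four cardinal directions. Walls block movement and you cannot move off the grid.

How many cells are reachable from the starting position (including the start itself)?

Answer: Reachable cells: 25

Derivation:
BFS flood-fill from (x=7, y=2):
  Distance 0: (x=7, y=2)
  Distance 1: (x=7, y=1), (x=8, y=2)
  Distance 2: (x=7, y=0), (x=6, y=1), (x=9, y=2)
  Distance 3: (x=6, y=0), (x=10, y=2)
  Distance 4: (x=5, y=0), (x=10, y=1)
  Distance 5: (x=4, y=0), (x=10, y=0)
  Distance 6: (x=3, y=0), (x=9, y=0), (x=4, y=1)
  Distance 7: (x=3, y=1), (x=4, y=2)
  Distance 8: (x=2, y=1), (x=3, y=2), (x=5, y=2)
  Distance 9: (x=1, y=1), (x=2, y=2)
  Distance 10: (x=0, y=1), (x=1, y=2)
  Distance 11: (x=0, y=0)
Total reachable: 25 (grid has 25 open cells total)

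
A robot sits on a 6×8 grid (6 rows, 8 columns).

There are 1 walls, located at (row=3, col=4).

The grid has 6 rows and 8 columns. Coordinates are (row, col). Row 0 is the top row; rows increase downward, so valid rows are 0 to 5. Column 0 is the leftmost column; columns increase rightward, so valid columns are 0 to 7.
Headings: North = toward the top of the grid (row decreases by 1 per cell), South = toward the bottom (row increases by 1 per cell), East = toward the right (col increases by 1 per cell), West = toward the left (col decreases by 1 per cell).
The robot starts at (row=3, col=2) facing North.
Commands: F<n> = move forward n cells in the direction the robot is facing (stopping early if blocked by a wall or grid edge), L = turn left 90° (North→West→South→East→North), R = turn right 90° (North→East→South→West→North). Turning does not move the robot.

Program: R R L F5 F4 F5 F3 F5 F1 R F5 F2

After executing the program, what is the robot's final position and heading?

Answer: Final position: (row=5, col=3), facing South

Derivation:
Start: (row=3, col=2), facing North
  R: turn right, now facing East
  R: turn right, now facing South
  L: turn left, now facing East
  F5: move forward 1/5 (blocked), now at (row=3, col=3)
  F4: move forward 0/4 (blocked), now at (row=3, col=3)
  F5: move forward 0/5 (blocked), now at (row=3, col=3)
  F3: move forward 0/3 (blocked), now at (row=3, col=3)
  F5: move forward 0/5 (blocked), now at (row=3, col=3)
  F1: move forward 0/1 (blocked), now at (row=3, col=3)
  R: turn right, now facing South
  F5: move forward 2/5 (blocked), now at (row=5, col=3)
  F2: move forward 0/2 (blocked), now at (row=5, col=3)
Final: (row=5, col=3), facing South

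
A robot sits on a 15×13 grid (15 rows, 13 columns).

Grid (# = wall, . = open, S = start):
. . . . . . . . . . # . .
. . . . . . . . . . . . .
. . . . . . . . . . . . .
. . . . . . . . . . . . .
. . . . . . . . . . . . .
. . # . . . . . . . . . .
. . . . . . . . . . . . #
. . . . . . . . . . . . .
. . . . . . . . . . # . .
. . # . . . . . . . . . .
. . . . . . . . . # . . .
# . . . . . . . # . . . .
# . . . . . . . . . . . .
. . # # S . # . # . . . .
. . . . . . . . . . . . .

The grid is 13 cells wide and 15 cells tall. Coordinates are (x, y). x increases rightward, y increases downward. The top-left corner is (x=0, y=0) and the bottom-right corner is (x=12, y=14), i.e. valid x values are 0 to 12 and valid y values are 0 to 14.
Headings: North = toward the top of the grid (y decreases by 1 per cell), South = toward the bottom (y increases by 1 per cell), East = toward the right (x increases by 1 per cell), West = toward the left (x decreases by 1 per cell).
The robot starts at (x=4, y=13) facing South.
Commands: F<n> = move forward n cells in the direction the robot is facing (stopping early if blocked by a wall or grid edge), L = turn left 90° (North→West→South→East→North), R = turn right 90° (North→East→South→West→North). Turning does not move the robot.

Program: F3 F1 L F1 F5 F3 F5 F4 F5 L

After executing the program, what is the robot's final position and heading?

Answer: Final position: (x=12, y=14), facing North

Derivation:
Start: (x=4, y=13), facing South
  F3: move forward 1/3 (blocked), now at (x=4, y=14)
  F1: move forward 0/1 (blocked), now at (x=4, y=14)
  L: turn left, now facing East
  F1: move forward 1, now at (x=5, y=14)
  F5: move forward 5, now at (x=10, y=14)
  F3: move forward 2/3 (blocked), now at (x=12, y=14)
  F5: move forward 0/5 (blocked), now at (x=12, y=14)
  F4: move forward 0/4 (blocked), now at (x=12, y=14)
  F5: move forward 0/5 (blocked), now at (x=12, y=14)
  L: turn left, now facing North
Final: (x=12, y=14), facing North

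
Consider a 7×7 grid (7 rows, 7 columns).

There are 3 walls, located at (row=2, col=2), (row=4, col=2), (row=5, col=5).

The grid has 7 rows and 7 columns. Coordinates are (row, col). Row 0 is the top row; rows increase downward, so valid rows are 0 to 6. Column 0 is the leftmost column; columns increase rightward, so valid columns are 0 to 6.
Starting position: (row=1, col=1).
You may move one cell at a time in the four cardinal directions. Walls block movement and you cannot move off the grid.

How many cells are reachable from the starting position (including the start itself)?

Answer: Reachable cells: 46

Derivation:
BFS flood-fill from (row=1, col=1):
  Distance 0: (row=1, col=1)
  Distance 1: (row=0, col=1), (row=1, col=0), (row=1, col=2), (row=2, col=1)
  Distance 2: (row=0, col=0), (row=0, col=2), (row=1, col=3), (row=2, col=0), (row=3, col=1)
  Distance 3: (row=0, col=3), (row=1, col=4), (row=2, col=3), (row=3, col=0), (row=3, col=2), (row=4, col=1)
  Distance 4: (row=0, col=4), (row=1, col=5), (row=2, col=4), (row=3, col=3), (row=4, col=0), (row=5, col=1)
  Distance 5: (row=0, col=5), (row=1, col=6), (row=2, col=5), (row=3, col=4), (row=4, col=3), (row=5, col=0), (row=5, col=2), (row=6, col=1)
  Distance 6: (row=0, col=6), (row=2, col=6), (row=3, col=5), (row=4, col=4), (row=5, col=3), (row=6, col=0), (row=6, col=2)
  Distance 7: (row=3, col=6), (row=4, col=5), (row=5, col=4), (row=6, col=3)
  Distance 8: (row=4, col=6), (row=6, col=4)
  Distance 9: (row=5, col=6), (row=6, col=5)
  Distance 10: (row=6, col=6)
Total reachable: 46 (grid has 46 open cells total)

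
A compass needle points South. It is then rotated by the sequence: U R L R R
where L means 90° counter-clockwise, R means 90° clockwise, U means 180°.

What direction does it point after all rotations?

Start: South
  U (U-turn (180°)) -> North
  R (right (90° clockwise)) -> East
  L (left (90° counter-clockwise)) -> North
  R (right (90° clockwise)) -> East
  R (right (90° clockwise)) -> South
Final: South

Answer: Final heading: South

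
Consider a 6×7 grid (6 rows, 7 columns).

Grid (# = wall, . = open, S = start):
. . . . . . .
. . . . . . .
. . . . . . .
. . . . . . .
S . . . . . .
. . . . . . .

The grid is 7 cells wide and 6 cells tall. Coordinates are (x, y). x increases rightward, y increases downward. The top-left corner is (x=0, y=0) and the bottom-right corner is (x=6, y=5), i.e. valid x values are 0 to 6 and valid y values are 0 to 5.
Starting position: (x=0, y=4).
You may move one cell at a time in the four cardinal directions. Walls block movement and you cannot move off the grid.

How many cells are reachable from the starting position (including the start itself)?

BFS flood-fill from (x=0, y=4):
  Distance 0: (x=0, y=4)
  Distance 1: (x=0, y=3), (x=1, y=4), (x=0, y=5)
  Distance 2: (x=0, y=2), (x=1, y=3), (x=2, y=4), (x=1, y=5)
  Distance 3: (x=0, y=1), (x=1, y=2), (x=2, y=3), (x=3, y=4), (x=2, y=5)
  Distance 4: (x=0, y=0), (x=1, y=1), (x=2, y=2), (x=3, y=3), (x=4, y=4), (x=3, y=5)
  Distance 5: (x=1, y=0), (x=2, y=1), (x=3, y=2), (x=4, y=3), (x=5, y=4), (x=4, y=5)
  Distance 6: (x=2, y=0), (x=3, y=1), (x=4, y=2), (x=5, y=3), (x=6, y=4), (x=5, y=5)
  Distance 7: (x=3, y=0), (x=4, y=1), (x=5, y=2), (x=6, y=3), (x=6, y=5)
  Distance 8: (x=4, y=0), (x=5, y=1), (x=6, y=2)
  Distance 9: (x=5, y=0), (x=6, y=1)
  Distance 10: (x=6, y=0)
Total reachable: 42 (grid has 42 open cells total)

Answer: Reachable cells: 42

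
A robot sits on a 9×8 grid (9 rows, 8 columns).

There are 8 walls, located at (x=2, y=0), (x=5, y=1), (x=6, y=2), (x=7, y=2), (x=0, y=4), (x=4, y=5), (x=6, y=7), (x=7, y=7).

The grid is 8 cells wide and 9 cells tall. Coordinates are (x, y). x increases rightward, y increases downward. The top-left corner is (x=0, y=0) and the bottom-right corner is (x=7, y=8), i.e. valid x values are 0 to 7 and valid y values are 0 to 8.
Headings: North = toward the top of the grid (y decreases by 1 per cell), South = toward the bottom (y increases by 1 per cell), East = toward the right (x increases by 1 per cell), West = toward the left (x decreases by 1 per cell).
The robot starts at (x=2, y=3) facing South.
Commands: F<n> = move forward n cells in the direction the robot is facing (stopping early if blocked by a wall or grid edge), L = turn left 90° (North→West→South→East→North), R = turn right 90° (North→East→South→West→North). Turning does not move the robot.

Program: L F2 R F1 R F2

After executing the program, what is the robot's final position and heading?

Start: (x=2, y=3), facing South
  L: turn left, now facing East
  F2: move forward 2, now at (x=4, y=3)
  R: turn right, now facing South
  F1: move forward 1, now at (x=4, y=4)
  R: turn right, now facing West
  F2: move forward 2, now at (x=2, y=4)
Final: (x=2, y=4), facing West

Answer: Final position: (x=2, y=4), facing West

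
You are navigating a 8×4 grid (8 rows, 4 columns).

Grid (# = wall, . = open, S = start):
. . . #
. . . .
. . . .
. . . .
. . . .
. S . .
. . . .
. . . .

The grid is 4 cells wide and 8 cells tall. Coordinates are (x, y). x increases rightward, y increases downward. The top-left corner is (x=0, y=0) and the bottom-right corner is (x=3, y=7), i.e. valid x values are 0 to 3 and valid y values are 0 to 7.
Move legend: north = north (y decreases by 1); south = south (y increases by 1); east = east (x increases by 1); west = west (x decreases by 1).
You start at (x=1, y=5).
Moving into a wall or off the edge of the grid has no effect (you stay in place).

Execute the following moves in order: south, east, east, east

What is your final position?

Answer: Final position: (x=3, y=6)

Derivation:
Start: (x=1, y=5)
  south (south): (x=1, y=5) -> (x=1, y=6)
  east (east): (x=1, y=6) -> (x=2, y=6)
  east (east): (x=2, y=6) -> (x=3, y=6)
  east (east): blocked, stay at (x=3, y=6)
Final: (x=3, y=6)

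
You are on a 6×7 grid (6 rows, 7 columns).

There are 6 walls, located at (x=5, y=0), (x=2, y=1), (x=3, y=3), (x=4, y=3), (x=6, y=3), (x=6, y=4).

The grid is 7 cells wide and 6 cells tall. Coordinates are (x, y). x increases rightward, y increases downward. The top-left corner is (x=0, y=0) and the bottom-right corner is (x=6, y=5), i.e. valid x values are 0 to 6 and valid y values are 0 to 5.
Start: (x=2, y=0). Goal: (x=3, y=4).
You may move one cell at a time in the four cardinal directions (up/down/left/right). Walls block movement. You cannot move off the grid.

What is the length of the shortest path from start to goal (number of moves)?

BFS from (x=2, y=0) until reaching (x=3, y=4):
  Distance 0: (x=2, y=0)
  Distance 1: (x=1, y=0), (x=3, y=0)
  Distance 2: (x=0, y=0), (x=4, y=0), (x=1, y=1), (x=3, y=1)
  Distance 3: (x=0, y=1), (x=4, y=1), (x=1, y=2), (x=3, y=2)
  Distance 4: (x=5, y=1), (x=0, y=2), (x=2, y=2), (x=4, y=2), (x=1, y=3)
  Distance 5: (x=6, y=1), (x=5, y=2), (x=0, y=3), (x=2, y=3), (x=1, y=4)
  Distance 6: (x=6, y=0), (x=6, y=2), (x=5, y=3), (x=0, y=4), (x=2, y=4), (x=1, y=5)
  Distance 7: (x=3, y=4), (x=5, y=4), (x=0, y=5), (x=2, y=5)  <- goal reached here
One shortest path (7 moves): (x=2, y=0) -> (x=3, y=0) -> (x=3, y=1) -> (x=3, y=2) -> (x=2, y=2) -> (x=2, y=3) -> (x=2, y=4) -> (x=3, y=4)

Answer: Shortest path length: 7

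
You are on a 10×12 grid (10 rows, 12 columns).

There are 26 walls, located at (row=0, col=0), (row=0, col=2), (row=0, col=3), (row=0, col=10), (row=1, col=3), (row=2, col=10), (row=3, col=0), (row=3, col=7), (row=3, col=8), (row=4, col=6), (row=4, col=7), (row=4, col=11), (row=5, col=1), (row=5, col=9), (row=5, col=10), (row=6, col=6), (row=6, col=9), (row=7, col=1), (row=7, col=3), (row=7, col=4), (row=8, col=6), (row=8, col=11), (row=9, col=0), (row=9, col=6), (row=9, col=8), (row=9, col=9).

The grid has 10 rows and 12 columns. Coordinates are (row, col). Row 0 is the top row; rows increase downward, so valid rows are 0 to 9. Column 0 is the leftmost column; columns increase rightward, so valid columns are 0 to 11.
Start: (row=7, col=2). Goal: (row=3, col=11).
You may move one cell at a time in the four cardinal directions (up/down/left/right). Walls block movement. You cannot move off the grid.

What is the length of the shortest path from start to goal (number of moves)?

Answer: Shortest path length: 13

Derivation:
BFS from (row=7, col=2) until reaching (row=3, col=11):
  Distance 0: (row=7, col=2)
  Distance 1: (row=6, col=2), (row=8, col=2)
  Distance 2: (row=5, col=2), (row=6, col=1), (row=6, col=3), (row=8, col=1), (row=8, col=3), (row=9, col=2)
  Distance 3: (row=4, col=2), (row=5, col=3), (row=6, col=0), (row=6, col=4), (row=8, col=0), (row=8, col=4), (row=9, col=1), (row=9, col=3)
  Distance 4: (row=3, col=2), (row=4, col=1), (row=4, col=3), (row=5, col=0), (row=5, col=4), (row=6, col=5), (row=7, col=0), (row=8, col=5), (row=9, col=4)
  Distance 5: (row=2, col=2), (row=3, col=1), (row=3, col=3), (row=4, col=0), (row=4, col=4), (row=5, col=5), (row=7, col=5), (row=9, col=5)
  Distance 6: (row=1, col=2), (row=2, col=1), (row=2, col=3), (row=3, col=4), (row=4, col=5), (row=5, col=6), (row=7, col=6)
  Distance 7: (row=1, col=1), (row=2, col=0), (row=2, col=4), (row=3, col=5), (row=5, col=7), (row=7, col=7)
  Distance 8: (row=0, col=1), (row=1, col=0), (row=1, col=4), (row=2, col=5), (row=3, col=6), (row=5, col=8), (row=6, col=7), (row=7, col=8), (row=8, col=7)
  Distance 9: (row=0, col=4), (row=1, col=5), (row=2, col=6), (row=4, col=8), (row=6, col=8), (row=7, col=9), (row=8, col=8), (row=9, col=7)
  Distance 10: (row=0, col=5), (row=1, col=6), (row=2, col=7), (row=4, col=9), (row=7, col=10), (row=8, col=9)
  Distance 11: (row=0, col=6), (row=1, col=7), (row=2, col=8), (row=3, col=9), (row=4, col=10), (row=6, col=10), (row=7, col=11), (row=8, col=10)
  Distance 12: (row=0, col=7), (row=1, col=8), (row=2, col=9), (row=3, col=10), (row=6, col=11), (row=9, col=10)
  Distance 13: (row=0, col=8), (row=1, col=9), (row=3, col=11), (row=5, col=11), (row=9, col=11)  <- goal reached here
One shortest path (13 moves): (row=7, col=2) -> (row=6, col=2) -> (row=6, col=3) -> (row=6, col=4) -> (row=6, col=5) -> (row=5, col=5) -> (row=5, col=6) -> (row=5, col=7) -> (row=5, col=8) -> (row=4, col=8) -> (row=4, col=9) -> (row=4, col=10) -> (row=3, col=10) -> (row=3, col=11)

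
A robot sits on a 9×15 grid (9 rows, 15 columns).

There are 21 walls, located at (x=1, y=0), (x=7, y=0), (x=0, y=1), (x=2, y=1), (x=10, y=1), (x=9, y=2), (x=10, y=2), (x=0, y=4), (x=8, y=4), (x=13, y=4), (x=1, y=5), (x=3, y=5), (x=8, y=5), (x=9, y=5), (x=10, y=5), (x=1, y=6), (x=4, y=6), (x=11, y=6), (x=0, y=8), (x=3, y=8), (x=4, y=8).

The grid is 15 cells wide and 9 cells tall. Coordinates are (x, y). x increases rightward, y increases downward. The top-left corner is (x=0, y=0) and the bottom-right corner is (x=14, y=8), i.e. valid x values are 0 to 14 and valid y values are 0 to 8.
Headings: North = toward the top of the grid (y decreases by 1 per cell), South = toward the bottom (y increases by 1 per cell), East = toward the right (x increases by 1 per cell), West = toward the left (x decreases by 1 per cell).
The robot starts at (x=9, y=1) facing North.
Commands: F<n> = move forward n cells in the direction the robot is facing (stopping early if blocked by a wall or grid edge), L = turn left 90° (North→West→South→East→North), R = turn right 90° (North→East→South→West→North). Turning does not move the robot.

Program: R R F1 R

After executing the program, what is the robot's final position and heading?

Start: (x=9, y=1), facing North
  R: turn right, now facing East
  R: turn right, now facing South
  F1: move forward 0/1 (blocked), now at (x=9, y=1)
  R: turn right, now facing West
Final: (x=9, y=1), facing West

Answer: Final position: (x=9, y=1), facing West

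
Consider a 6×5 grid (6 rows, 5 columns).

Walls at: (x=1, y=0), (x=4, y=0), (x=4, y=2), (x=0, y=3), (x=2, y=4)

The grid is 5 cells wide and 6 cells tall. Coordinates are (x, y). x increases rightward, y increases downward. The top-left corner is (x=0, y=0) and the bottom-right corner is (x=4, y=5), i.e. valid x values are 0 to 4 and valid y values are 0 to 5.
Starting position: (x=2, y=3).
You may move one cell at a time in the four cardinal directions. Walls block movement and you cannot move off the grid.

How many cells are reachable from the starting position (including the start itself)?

BFS flood-fill from (x=2, y=3):
  Distance 0: (x=2, y=3)
  Distance 1: (x=2, y=2), (x=1, y=3), (x=3, y=3)
  Distance 2: (x=2, y=1), (x=1, y=2), (x=3, y=2), (x=4, y=3), (x=1, y=4), (x=3, y=4)
  Distance 3: (x=2, y=0), (x=1, y=1), (x=3, y=1), (x=0, y=2), (x=0, y=4), (x=4, y=4), (x=1, y=5), (x=3, y=5)
  Distance 4: (x=3, y=0), (x=0, y=1), (x=4, y=1), (x=0, y=5), (x=2, y=5), (x=4, y=5)
  Distance 5: (x=0, y=0)
Total reachable: 25 (grid has 25 open cells total)

Answer: Reachable cells: 25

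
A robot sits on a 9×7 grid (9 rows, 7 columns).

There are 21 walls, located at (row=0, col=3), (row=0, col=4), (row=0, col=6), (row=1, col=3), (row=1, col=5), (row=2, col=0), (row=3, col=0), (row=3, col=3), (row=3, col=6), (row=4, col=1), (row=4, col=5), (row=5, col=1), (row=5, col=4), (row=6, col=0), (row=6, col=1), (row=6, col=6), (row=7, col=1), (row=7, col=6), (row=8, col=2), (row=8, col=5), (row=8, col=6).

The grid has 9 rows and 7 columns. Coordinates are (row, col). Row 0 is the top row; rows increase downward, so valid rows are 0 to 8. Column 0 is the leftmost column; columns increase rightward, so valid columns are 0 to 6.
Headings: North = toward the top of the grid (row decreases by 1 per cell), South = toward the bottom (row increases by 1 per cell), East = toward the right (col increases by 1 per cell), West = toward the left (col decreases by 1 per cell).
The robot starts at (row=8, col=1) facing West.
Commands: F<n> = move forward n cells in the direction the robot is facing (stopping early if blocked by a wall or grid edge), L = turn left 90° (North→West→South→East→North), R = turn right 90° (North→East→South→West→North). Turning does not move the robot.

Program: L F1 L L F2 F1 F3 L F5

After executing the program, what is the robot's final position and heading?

Start: (row=8, col=1), facing West
  L: turn left, now facing South
  F1: move forward 0/1 (blocked), now at (row=8, col=1)
  L: turn left, now facing East
  L: turn left, now facing North
  F2: move forward 0/2 (blocked), now at (row=8, col=1)
  F1: move forward 0/1 (blocked), now at (row=8, col=1)
  F3: move forward 0/3 (blocked), now at (row=8, col=1)
  L: turn left, now facing West
  F5: move forward 1/5 (blocked), now at (row=8, col=0)
Final: (row=8, col=0), facing West

Answer: Final position: (row=8, col=0), facing West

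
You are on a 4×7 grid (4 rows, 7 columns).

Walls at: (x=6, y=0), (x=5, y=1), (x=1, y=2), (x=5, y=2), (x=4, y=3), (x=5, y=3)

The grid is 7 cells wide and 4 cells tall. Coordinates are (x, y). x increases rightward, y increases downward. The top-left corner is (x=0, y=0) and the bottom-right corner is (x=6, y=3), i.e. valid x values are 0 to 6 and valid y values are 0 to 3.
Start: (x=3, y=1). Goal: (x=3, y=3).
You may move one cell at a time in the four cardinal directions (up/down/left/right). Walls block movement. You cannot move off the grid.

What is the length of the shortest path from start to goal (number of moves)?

BFS from (x=3, y=1) until reaching (x=3, y=3):
  Distance 0: (x=3, y=1)
  Distance 1: (x=3, y=0), (x=2, y=1), (x=4, y=1), (x=3, y=2)
  Distance 2: (x=2, y=0), (x=4, y=0), (x=1, y=1), (x=2, y=2), (x=4, y=2), (x=3, y=3)  <- goal reached here
One shortest path (2 moves): (x=3, y=1) -> (x=3, y=2) -> (x=3, y=3)

Answer: Shortest path length: 2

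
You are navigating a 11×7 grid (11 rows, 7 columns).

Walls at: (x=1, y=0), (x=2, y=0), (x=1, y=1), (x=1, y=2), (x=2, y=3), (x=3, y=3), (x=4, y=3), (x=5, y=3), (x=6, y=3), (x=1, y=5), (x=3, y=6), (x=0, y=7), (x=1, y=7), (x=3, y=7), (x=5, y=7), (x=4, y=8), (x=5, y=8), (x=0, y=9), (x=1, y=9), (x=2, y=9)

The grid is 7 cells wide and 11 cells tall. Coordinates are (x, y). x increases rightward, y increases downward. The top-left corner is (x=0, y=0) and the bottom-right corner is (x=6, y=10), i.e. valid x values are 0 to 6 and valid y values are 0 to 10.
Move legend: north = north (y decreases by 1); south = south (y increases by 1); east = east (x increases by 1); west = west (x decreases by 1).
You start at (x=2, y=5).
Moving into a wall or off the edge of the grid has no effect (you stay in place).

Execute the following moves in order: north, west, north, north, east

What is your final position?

Start: (x=2, y=5)
  north (north): (x=2, y=5) -> (x=2, y=4)
  west (west): (x=2, y=4) -> (x=1, y=4)
  north (north): (x=1, y=4) -> (x=1, y=3)
  north (north): blocked, stay at (x=1, y=3)
  east (east): blocked, stay at (x=1, y=3)
Final: (x=1, y=3)

Answer: Final position: (x=1, y=3)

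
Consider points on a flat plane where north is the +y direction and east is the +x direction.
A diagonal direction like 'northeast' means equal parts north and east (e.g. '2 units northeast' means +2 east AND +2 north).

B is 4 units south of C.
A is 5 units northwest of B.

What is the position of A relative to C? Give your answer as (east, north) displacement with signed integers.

Answer: A is at (east=-5, north=1) relative to C.

Derivation:
Place C at the origin (east=0, north=0).
  B is 4 units south of C: delta (east=+0, north=-4); B at (east=0, north=-4).
  A is 5 units northwest of B: delta (east=-5, north=+5); A at (east=-5, north=1).
Therefore A relative to C: (east=-5, north=1).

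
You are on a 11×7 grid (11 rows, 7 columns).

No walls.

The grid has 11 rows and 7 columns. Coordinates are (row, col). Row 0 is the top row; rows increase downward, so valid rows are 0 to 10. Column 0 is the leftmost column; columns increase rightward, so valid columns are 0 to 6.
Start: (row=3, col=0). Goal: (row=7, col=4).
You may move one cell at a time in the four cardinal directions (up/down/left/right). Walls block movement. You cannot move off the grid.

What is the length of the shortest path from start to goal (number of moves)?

Answer: Shortest path length: 8

Derivation:
BFS from (row=3, col=0) until reaching (row=7, col=4):
  Distance 0: (row=3, col=0)
  Distance 1: (row=2, col=0), (row=3, col=1), (row=4, col=0)
  Distance 2: (row=1, col=0), (row=2, col=1), (row=3, col=2), (row=4, col=1), (row=5, col=0)
  Distance 3: (row=0, col=0), (row=1, col=1), (row=2, col=2), (row=3, col=3), (row=4, col=2), (row=5, col=1), (row=6, col=0)
  Distance 4: (row=0, col=1), (row=1, col=2), (row=2, col=3), (row=3, col=4), (row=4, col=3), (row=5, col=2), (row=6, col=1), (row=7, col=0)
  Distance 5: (row=0, col=2), (row=1, col=3), (row=2, col=4), (row=3, col=5), (row=4, col=4), (row=5, col=3), (row=6, col=2), (row=7, col=1), (row=8, col=0)
  Distance 6: (row=0, col=3), (row=1, col=4), (row=2, col=5), (row=3, col=6), (row=4, col=5), (row=5, col=4), (row=6, col=3), (row=7, col=2), (row=8, col=1), (row=9, col=0)
  Distance 7: (row=0, col=4), (row=1, col=5), (row=2, col=6), (row=4, col=6), (row=5, col=5), (row=6, col=4), (row=7, col=3), (row=8, col=2), (row=9, col=1), (row=10, col=0)
  Distance 8: (row=0, col=5), (row=1, col=6), (row=5, col=6), (row=6, col=5), (row=7, col=4), (row=8, col=3), (row=9, col=2), (row=10, col=1)  <- goal reached here
One shortest path (8 moves): (row=3, col=0) -> (row=3, col=1) -> (row=3, col=2) -> (row=3, col=3) -> (row=3, col=4) -> (row=4, col=4) -> (row=5, col=4) -> (row=6, col=4) -> (row=7, col=4)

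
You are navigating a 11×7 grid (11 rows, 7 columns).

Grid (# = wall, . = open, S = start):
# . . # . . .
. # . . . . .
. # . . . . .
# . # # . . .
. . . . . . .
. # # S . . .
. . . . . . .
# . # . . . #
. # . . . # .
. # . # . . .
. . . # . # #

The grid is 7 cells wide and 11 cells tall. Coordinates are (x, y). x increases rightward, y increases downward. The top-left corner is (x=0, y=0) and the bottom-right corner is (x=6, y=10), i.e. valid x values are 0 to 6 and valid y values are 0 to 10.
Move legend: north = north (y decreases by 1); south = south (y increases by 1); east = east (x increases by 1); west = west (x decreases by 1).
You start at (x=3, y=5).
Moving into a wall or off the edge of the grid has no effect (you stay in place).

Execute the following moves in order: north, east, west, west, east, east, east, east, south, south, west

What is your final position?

Start: (x=3, y=5)
  north (north): (x=3, y=5) -> (x=3, y=4)
  east (east): (x=3, y=4) -> (x=4, y=4)
  west (west): (x=4, y=4) -> (x=3, y=4)
  west (west): (x=3, y=4) -> (x=2, y=4)
  east (east): (x=2, y=4) -> (x=3, y=4)
  east (east): (x=3, y=4) -> (x=4, y=4)
  east (east): (x=4, y=4) -> (x=5, y=4)
  east (east): (x=5, y=4) -> (x=6, y=4)
  south (south): (x=6, y=4) -> (x=6, y=5)
  south (south): (x=6, y=5) -> (x=6, y=6)
  west (west): (x=6, y=6) -> (x=5, y=6)
Final: (x=5, y=6)

Answer: Final position: (x=5, y=6)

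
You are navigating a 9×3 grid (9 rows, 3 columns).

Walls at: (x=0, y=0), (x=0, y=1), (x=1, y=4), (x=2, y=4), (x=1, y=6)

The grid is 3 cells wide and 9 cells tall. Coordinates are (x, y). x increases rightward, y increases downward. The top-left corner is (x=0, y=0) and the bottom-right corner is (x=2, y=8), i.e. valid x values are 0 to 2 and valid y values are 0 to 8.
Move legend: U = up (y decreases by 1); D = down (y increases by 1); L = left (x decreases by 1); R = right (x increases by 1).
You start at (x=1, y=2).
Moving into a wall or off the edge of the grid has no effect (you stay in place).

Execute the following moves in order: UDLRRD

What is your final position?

Start: (x=1, y=2)
  U (up): (x=1, y=2) -> (x=1, y=1)
  D (down): (x=1, y=1) -> (x=1, y=2)
  L (left): (x=1, y=2) -> (x=0, y=2)
  R (right): (x=0, y=2) -> (x=1, y=2)
  R (right): (x=1, y=2) -> (x=2, y=2)
  D (down): (x=2, y=2) -> (x=2, y=3)
Final: (x=2, y=3)

Answer: Final position: (x=2, y=3)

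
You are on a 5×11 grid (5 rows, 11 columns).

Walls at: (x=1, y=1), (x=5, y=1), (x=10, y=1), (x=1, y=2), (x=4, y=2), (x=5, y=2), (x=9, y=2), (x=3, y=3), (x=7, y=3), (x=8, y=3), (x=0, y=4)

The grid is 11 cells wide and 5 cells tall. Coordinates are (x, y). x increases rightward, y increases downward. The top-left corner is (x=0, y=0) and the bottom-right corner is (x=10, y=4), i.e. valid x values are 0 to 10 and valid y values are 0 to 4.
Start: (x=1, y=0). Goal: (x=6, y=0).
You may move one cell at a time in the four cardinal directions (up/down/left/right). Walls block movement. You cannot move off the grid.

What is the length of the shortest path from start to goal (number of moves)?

Answer: Shortest path length: 5

Derivation:
BFS from (x=1, y=0) until reaching (x=6, y=0):
  Distance 0: (x=1, y=0)
  Distance 1: (x=0, y=0), (x=2, y=0)
  Distance 2: (x=3, y=0), (x=0, y=1), (x=2, y=1)
  Distance 3: (x=4, y=0), (x=3, y=1), (x=0, y=2), (x=2, y=2)
  Distance 4: (x=5, y=0), (x=4, y=1), (x=3, y=2), (x=0, y=3), (x=2, y=3)
  Distance 5: (x=6, y=0), (x=1, y=3), (x=2, y=4)  <- goal reached here
One shortest path (5 moves): (x=1, y=0) -> (x=2, y=0) -> (x=3, y=0) -> (x=4, y=0) -> (x=5, y=0) -> (x=6, y=0)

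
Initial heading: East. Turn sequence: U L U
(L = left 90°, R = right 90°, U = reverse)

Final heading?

Start: East
  U (U-turn (180°)) -> West
  L (left (90° counter-clockwise)) -> South
  U (U-turn (180°)) -> North
Final: North

Answer: Final heading: North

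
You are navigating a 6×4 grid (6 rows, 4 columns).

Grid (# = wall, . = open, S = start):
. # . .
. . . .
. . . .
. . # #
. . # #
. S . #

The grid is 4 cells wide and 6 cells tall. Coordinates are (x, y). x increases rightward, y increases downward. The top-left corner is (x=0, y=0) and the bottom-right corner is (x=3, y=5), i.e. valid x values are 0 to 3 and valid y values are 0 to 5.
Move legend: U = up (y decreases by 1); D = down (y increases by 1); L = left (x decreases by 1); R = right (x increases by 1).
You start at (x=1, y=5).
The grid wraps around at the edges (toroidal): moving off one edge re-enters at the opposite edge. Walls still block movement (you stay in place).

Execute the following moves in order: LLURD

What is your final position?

Start: (x=1, y=5)
  L (left): (x=1, y=5) -> (x=0, y=5)
  L (left): blocked, stay at (x=0, y=5)
  U (up): (x=0, y=5) -> (x=0, y=4)
  R (right): (x=0, y=4) -> (x=1, y=4)
  D (down): (x=1, y=4) -> (x=1, y=5)
Final: (x=1, y=5)

Answer: Final position: (x=1, y=5)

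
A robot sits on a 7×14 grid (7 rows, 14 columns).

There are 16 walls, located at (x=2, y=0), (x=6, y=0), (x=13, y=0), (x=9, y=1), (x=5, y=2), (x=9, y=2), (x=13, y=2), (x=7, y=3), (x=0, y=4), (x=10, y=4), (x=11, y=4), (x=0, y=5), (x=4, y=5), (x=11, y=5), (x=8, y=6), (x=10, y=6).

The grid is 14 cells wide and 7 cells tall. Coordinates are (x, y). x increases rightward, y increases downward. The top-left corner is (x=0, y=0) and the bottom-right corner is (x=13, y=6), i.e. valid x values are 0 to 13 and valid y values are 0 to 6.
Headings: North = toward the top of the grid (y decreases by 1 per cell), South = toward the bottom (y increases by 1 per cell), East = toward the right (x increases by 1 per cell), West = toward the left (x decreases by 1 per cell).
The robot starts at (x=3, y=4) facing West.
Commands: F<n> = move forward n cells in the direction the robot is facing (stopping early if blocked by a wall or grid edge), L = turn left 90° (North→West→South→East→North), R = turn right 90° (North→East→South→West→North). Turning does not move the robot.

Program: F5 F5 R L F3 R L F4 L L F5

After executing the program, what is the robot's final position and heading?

Answer: Final position: (x=6, y=4), facing East

Derivation:
Start: (x=3, y=4), facing West
  F5: move forward 2/5 (blocked), now at (x=1, y=4)
  F5: move forward 0/5 (blocked), now at (x=1, y=4)
  R: turn right, now facing North
  L: turn left, now facing West
  F3: move forward 0/3 (blocked), now at (x=1, y=4)
  R: turn right, now facing North
  L: turn left, now facing West
  F4: move forward 0/4 (blocked), now at (x=1, y=4)
  L: turn left, now facing South
  L: turn left, now facing East
  F5: move forward 5, now at (x=6, y=4)
Final: (x=6, y=4), facing East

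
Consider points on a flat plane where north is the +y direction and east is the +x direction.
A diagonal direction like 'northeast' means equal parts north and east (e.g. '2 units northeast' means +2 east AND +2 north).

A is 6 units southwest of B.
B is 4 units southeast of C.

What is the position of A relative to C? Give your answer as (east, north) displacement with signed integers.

Place C at the origin (east=0, north=0).
  B is 4 units southeast of C: delta (east=+4, north=-4); B at (east=4, north=-4).
  A is 6 units southwest of B: delta (east=-6, north=-6); A at (east=-2, north=-10).
Therefore A relative to C: (east=-2, north=-10).

Answer: A is at (east=-2, north=-10) relative to C.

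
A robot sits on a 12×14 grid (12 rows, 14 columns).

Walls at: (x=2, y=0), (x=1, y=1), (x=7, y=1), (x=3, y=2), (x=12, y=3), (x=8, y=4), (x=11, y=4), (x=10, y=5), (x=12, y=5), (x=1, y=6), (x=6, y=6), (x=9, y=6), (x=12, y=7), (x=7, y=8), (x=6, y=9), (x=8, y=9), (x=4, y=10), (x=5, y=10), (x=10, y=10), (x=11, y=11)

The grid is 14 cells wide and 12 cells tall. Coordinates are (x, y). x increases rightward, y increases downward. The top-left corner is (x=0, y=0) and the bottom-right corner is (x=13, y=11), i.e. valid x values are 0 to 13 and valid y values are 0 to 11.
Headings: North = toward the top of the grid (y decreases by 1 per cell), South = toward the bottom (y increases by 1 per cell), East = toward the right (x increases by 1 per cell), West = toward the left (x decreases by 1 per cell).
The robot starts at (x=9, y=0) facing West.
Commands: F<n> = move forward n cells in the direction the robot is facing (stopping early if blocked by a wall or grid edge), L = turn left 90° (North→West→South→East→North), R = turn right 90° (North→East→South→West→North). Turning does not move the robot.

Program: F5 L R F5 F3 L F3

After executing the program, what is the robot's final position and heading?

Start: (x=9, y=0), facing West
  F5: move forward 5, now at (x=4, y=0)
  L: turn left, now facing South
  R: turn right, now facing West
  F5: move forward 1/5 (blocked), now at (x=3, y=0)
  F3: move forward 0/3 (blocked), now at (x=3, y=0)
  L: turn left, now facing South
  F3: move forward 1/3 (blocked), now at (x=3, y=1)
Final: (x=3, y=1), facing South

Answer: Final position: (x=3, y=1), facing South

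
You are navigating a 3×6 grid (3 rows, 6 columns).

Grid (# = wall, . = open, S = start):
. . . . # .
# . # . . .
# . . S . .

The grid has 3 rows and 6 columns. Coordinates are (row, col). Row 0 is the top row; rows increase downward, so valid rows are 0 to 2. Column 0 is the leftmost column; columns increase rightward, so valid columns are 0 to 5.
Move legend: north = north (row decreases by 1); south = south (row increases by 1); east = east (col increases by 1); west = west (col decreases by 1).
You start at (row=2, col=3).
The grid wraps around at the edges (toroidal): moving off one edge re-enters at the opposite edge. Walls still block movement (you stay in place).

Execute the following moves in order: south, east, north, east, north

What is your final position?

Start: (row=2, col=3)
  south (south): (row=2, col=3) -> (row=0, col=3)
  east (east): blocked, stay at (row=0, col=3)
  north (north): (row=0, col=3) -> (row=2, col=3)
  east (east): (row=2, col=3) -> (row=2, col=4)
  north (north): (row=2, col=4) -> (row=1, col=4)
Final: (row=1, col=4)

Answer: Final position: (row=1, col=4)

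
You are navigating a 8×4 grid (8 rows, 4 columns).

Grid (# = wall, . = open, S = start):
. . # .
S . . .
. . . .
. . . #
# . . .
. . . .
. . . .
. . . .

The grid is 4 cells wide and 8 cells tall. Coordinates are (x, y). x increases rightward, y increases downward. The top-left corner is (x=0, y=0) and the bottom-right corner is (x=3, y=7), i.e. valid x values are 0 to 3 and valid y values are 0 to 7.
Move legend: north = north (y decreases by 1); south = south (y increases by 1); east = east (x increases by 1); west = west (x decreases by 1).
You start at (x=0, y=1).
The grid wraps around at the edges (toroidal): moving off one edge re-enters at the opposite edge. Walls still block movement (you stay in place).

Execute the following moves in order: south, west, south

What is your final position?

Start: (x=0, y=1)
  south (south): (x=0, y=1) -> (x=0, y=2)
  west (west): (x=0, y=2) -> (x=3, y=2)
  south (south): blocked, stay at (x=3, y=2)
Final: (x=3, y=2)

Answer: Final position: (x=3, y=2)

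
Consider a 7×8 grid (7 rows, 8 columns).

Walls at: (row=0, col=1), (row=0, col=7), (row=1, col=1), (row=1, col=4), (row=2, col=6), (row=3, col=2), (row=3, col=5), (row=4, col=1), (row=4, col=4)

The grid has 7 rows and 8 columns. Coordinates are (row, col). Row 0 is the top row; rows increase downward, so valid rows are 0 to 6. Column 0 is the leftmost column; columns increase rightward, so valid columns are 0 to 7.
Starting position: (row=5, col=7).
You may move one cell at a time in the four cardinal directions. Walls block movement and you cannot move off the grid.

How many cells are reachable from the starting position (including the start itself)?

Answer: Reachable cells: 47

Derivation:
BFS flood-fill from (row=5, col=7):
  Distance 0: (row=5, col=7)
  Distance 1: (row=4, col=7), (row=5, col=6), (row=6, col=7)
  Distance 2: (row=3, col=7), (row=4, col=6), (row=5, col=5), (row=6, col=6)
  Distance 3: (row=2, col=7), (row=3, col=6), (row=4, col=5), (row=5, col=4), (row=6, col=5)
  Distance 4: (row=1, col=7), (row=5, col=3), (row=6, col=4)
  Distance 5: (row=1, col=6), (row=4, col=3), (row=5, col=2), (row=6, col=3)
  Distance 6: (row=0, col=6), (row=1, col=5), (row=3, col=3), (row=4, col=2), (row=5, col=1), (row=6, col=2)
  Distance 7: (row=0, col=5), (row=2, col=3), (row=2, col=5), (row=3, col=4), (row=5, col=0), (row=6, col=1)
  Distance 8: (row=0, col=4), (row=1, col=3), (row=2, col=2), (row=2, col=4), (row=4, col=0), (row=6, col=0)
  Distance 9: (row=0, col=3), (row=1, col=2), (row=2, col=1), (row=3, col=0)
  Distance 10: (row=0, col=2), (row=2, col=0), (row=3, col=1)
  Distance 11: (row=1, col=0)
  Distance 12: (row=0, col=0)
Total reachable: 47 (grid has 47 open cells total)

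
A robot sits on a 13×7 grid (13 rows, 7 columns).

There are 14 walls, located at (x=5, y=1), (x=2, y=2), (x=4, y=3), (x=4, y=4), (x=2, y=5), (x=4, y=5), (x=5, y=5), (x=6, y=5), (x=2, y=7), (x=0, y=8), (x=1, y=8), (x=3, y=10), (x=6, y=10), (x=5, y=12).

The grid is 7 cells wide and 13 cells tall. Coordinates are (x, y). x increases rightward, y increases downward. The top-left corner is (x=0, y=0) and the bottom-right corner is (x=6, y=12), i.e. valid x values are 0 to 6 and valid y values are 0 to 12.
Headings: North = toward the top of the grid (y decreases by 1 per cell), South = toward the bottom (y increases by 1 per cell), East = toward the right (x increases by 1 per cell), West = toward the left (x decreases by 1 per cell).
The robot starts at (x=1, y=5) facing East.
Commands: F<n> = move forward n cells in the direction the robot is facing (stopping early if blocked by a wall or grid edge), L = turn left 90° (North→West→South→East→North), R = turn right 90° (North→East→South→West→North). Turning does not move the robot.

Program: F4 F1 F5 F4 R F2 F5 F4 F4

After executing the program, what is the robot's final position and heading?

Answer: Final position: (x=1, y=7), facing South

Derivation:
Start: (x=1, y=5), facing East
  F4: move forward 0/4 (blocked), now at (x=1, y=5)
  F1: move forward 0/1 (blocked), now at (x=1, y=5)
  F5: move forward 0/5 (blocked), now at (x=1, y=5)
  F4: move forward 0/4 (blocked), now at (x=1, y=5)
  R: turn right, now facing South
  F2: move forward 2, now at (x=1, y=7)
  F5: move forward 0/5 (blocked), now at (x=1, y=7)
  F4: move forward 0/4 (blocked), now at (x=1, y=7)
  F4: move forward 0/4 (blocked), now at (x=1, y=7)
Final: (x=1, y=7), facing South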